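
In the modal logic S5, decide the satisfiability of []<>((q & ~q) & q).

1. []<>((q & ~q) & q), w0
2. <>((q & ~q) & q), w0
3. (q & ~q) & q, w1
4. q & ~q, w1
5. q, w1
6. ~q, w1
Accessibility: w0Rw0, w0Rw1, w1Rw0, w1Rw1
Branch closes: q and ~q both at w1.
(One branch shown.) All branches close.

Unsatisfiable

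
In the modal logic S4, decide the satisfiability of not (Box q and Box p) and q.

Yes, satisfiable

1. not (Box q and Box p) and q, 0
2. not (Box q and Box p), 0   [and-rule on 1]
3. q, 0   [and-rule on 1]
4. not Box p, 0   [neg-and-rule on 2 (branches; this branch)]
5. not p, 1   [neg-Box-rule on 4: fresh world 1, 0R1]
Accessibility: 0R0, 0R1, 1R1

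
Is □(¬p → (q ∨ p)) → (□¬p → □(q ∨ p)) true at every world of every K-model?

Tableau for the negation ¬(□(¬p → (q ∨ p)) → (□¬p → □(q ∨ p))):
1. ¬(□(¬p → (q ∨ p)) → (□¬p → □(q ∨ p))), u
2. □(¬p → (q ∨ p)), u
3. ¬(□¬p → □(q ∨ p)), u
4. □¬p, u
5. ¬□(q ∨ p), u
6. ¬(q ∨ p), v
7. ¬q, v
8. ¬p, v
9. ¬p → (q ∨ p), v
10. q ∨ p, v
11. p, v
Accessibility: uRv
Branch closes: p and ¬p both at v.
All branches of the negation close; one closing branch shown above.

Yes, valid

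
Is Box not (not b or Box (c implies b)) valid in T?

No, not valid

Tableau for the negation not Box not (not b or Box (c implies b)):
1. not Box not (not b or Box (c implies b)), w0
2. not b or Box (c implies b), w1
3. Box (c implies b), w1
4. c implies b, w1
5. b, w1
Accessibility: w0Rw0, w0Rw1, w1Rw1
The negation has an open branch (countermodel exists).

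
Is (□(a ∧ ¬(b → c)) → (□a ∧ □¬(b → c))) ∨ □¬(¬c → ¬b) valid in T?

Valid

Tableau for the negation ¬((□(a ∧ ¬(b → c)) → (□a ∧ □¬(b → c))) ∨ □¬(¬c → ¬b)):
1. ¬((□(a ∧ ¬(b → c)) → (□a ∧ □¬(b → c))) ∨ □¬(¬c → ¬b)), u
2. ¬(□(a ∧ ¬(b → c)) → (□a ∧ □¬(b → c))), u
3. ¬□¬(¬c → ¬b), u
4. □(a ∧ ¬(b → c)), u
5. ¬(□a ∧ □¬(b → c)), u
6. a ∧ ¬(b → c), u
7. a, u
8. ¬(b → c), u
9. b, u
10. ¬c, u
11. ¬□¬(b → c), u
12. ¬c → ¬b, v
13. a ∧ ¬(b → c), v
14. a, v
15. ¬(b → c), v
16. b, v
17. ¬c, v
18. ¬b, v
Accessibility: uRu, uRv, vRv
Branch closes: b and ¬b both at v.
All branches of the negation close; one closing branch shown above.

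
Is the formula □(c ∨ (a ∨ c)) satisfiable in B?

1. □(c ∨ (a ∨ c)), 0
2. c ∨ (a ∨ c), 0   [□-rule on 1 via 0R0]
3. a ∨ c, 0   [∨-rule on 2 (branches; this branch)]
4. c, 0   [∨-rule on 3 (branches; this branch)]
Accessibility: 0R0

Satisfiable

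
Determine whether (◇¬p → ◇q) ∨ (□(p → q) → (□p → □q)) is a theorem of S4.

Tableau for the negation ¬((◇¬p → ◇q) ∨ (□(p → q) → (□p → □q))):
1. ¬((◇¬p → ◇q) ∨ (□(p → q) → (□p → □q))), 0
2. ¬(◇¬p → ◇q), 0   [¬∨-rule on 1]
3. ¬(□(p → q) → (□p → □q)), 0   [¬∨-rule on 1]
4. ◇¬p, 0   [¬→-rule on 2]
5. ¬◇q, 0   [¬→-rule on 2]
6. □(p → q), 0   [¬→-rule on 3]
7. ¬(□p → □q), 0   [¬→-rule on 3]
8. □p, 0   [¬→-rule on 7]
9. ¬□q, 0   [¬→-rule on 7]
10. ¬q, 0   [¬◇-rule on 5 via 0R0]
11. p → q, 0   [□-rule on 6 via 0R0]
12. p, 0   [□-rule on 8 via 0R0]
13. q, 0   [→-rule on 11 (branches; this branch)]
Accessibility: 0R0
Branch closes: q and ¬q both at 0.
All branches of the negation close; one closing branch shown above.

Valid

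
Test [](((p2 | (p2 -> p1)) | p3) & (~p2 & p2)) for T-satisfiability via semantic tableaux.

1. [](((p2 | (p2 -> p1)) | p3) & (~p2 & p2)), 0
2. ((p2 | (p2 -> p1)) | p3) & (~p2 & p2), 0   [[]-rule on 1 via 0R0]
3. (p2 | (p2 -> p1)) | p3, 0   [&-rule on 2]
4. ~p2 & p2, 0   [&-rule on 2]
5. ~p2, 0   [&-rule on 4]
6. p2, 0   [&-rule on 4]
Accessibility: 0R0
Branch closes: p2 and ~p2 both at 0.
All branches of the tableau close; one closing branch shown above.

No, unsatisfiable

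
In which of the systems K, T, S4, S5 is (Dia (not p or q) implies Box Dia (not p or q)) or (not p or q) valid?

S5-tableau for the negation not ((Dia (not p or q) implies Box Dia (not p or q)) or (not p or q)):
1. not ((Dia (not p or q) implies Box Dia (not p or q)) or (not p or q)), w0
2. not (Dia (not p or q) implies Box Dia (not p or q)), w0
3. not (not p or q), w0
4. Dia (not p or q), w0
5. not Box Dia (not p or q), w0
6. p, w0
7. not q, w0
8. not p or q, w1
9. q, w1
10. not Dia (not p or q), w2
11. not (not p or q), w1
12. p, w1
13. not q, w1
Accessibility: w0Rw0, w0Rw1, w0Rw2, w1Rw0, w1Rw1, w1Rw2, w2Rw0, w2Rw1, w2Rw2
Branch closes: q and not q both at w1.
Every branch closes (one shown): valid in S5.
S4-tableau for the negation not ((Dia (not p or q) implies Box Dia (not p or q)) or (not p or q)):
1. not ((Dia (not p or q) implies Box Dia (not p or q)) or (not p or q)), w0
2. not (Dia (not p or q) implies Box Dia (not p or q)), w0
3. not (not p or q), w0
4. Dia (not p or q), w0
5. not Box Dia (not p or q), w0
6. p, w0
7. not q, w0
8. not p or q, w1
9. q, w1
10. not Dia (not p or q), w2
11. not (not p or q), w2
12. p, w2
13. not q, w2
Accessibility: w0Rw0, w0Rw1, w0Rw2, w1Rw1, w2Rw2
Complete open branch: countermodel on an S4-frame, so not valid in S4, nor in K, T (the same frame is also a K-frame and a T-frame).

S5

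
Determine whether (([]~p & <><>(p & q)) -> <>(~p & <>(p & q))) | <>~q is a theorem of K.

Yes, valid

Tableau for the negation ~((([]~p & <><>(p & q)) -> <>(~p & <>(p & q))) | <>~q):
1. ~((([]~p & <><>(p & q)) -> <>(~p & <>(p & q))) | <>~q), u
2. ~(([]~p & <><>(p & q)) -> <>(~p & <>(p & q))), u
3. ~<>~q, u
4. []~p & <><>(p & q), u
5. ~<>(~p & <>(p & q)), u
6. []~p, u
7. <><>(p & q), u
8. <>(p & q), v
9. q, v
10. ~(~p & <>(p & q)), v
11. ~p, v
12. ~<>(p & q), v
13. p & q, w
14. p, w
15. q, w
16. ~(p & q), w
17. ~q, w
Accessibility: uRv, vRw
Branch closes: q and ~q both at w.
Every branch of the negation's tableau closes; the branch above is one of them.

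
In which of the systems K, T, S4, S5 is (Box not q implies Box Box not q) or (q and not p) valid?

S4-tableau for the negation not ((Box not q implies Box Box not q) or (q and not p)):
1. not ((Box not q implies Box Box not q) or (q and not p)), u
2. not (Box not q implies Box Box not q), u
3. not (q and not p), u
4. Box not q, u
5. not Box Box not q, u
6. not q, u
7. p, u
8. not Box not q, v
9. not q, v
10. q, w
11. not q, w
Accessibility: uRu, uRv, uRw, vRv, vRw, wRw
Branch closes: q and not q both at w.
Every branch closes (one shown): valid in S4, hence also in S5 (every theorem of S4 is a theorem of S5).
T-tableau for the negation not ((Box not q implies Box Box not q) or (q and not p)):
1. not ((Box not q implies Box Box not q) or (q and not p)), u
2. not (Box not q implies Box Box not q), u
3. not (q and not p), u
4. Box not q, u
5. not Box Box not q, u
6. not q, u
7. p, u
8. not Box not q, v
9. not q, v
10. q, w
Accessibility: uRu, uRv, vRv, vRw, wRw
Complete open branch: countermodel on a T-frame, so not valid in T, nor in K (the same frame is also a K-frame).

S4, S5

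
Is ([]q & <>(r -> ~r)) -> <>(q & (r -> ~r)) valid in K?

Yes, valid

Tableau for the negation ~(([]q & <>(r -> ~r)) -> <>(q & (r -> ~r))):
1. ~(([]q & <>(r -> ~r)) -> <>(q & (r -> ~r))), 0
2. []q & <>(r -> ~r), 0
3. ~<>(q & (r -> ~r)), 0
4. []q, 0
5. <>(r -> ~r), 0
6. r -> ~r, 1
7. ~(q & (r -> ~r)), 1
8. q, 1
9. ~r, 1
10. ~(r -> ~r), 1
11. r, 1
Accessibility: 0R1
Branch closes: r and ~r both at 1.
Every branch of the negation's tableau closes; the branch above is one of them.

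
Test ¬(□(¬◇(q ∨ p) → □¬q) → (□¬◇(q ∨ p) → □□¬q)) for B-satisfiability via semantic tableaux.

1. ¬(□(¬◇(q ∨ p) → □¬q) → (□¬◇(q ∨ p) → □□¬q)), w0
2. □(¬◇(q ∨ p) → □¬q), w0
3. ¬(□¬◇(q ∨ p) → □□¬q), w0
4. □¬◇(q ∨ p), w0
5. ¬□□¬q, w0
6. ¬◇(q ∨ p) → □¬q, w0
7. ¬◇(q ∨ p), w0
8. ¬(q ∨ p), w0
9. ¬q, w0
10. ¬p, w0
11. ◇(q ∨ p), w0
12. ¬□¬q, w1
13. ¬◇(q ∨ p) → □¬q, w1
14. ¬◇(q ∨ p), w1
15. ¬(q ∨ p), w1
16. ¬q, w1
17. ¬p, w1
18. □¬q, w1
19. q ∨ p, w2
20. ¬◇(q ∨ p) → □¬q, w2
21. ¬◇(q ∨ p), w2
22. ¬(q ∨ p), w2
23. ¬q, w2
24. ¬p, w2
25. p, w2
Accessibility: w0Rw0, w0Rw1, w0Rw2, w1Rw0, w1Rw1, w2Rw0, w2Rw2
Branch closes: p and ¬p both at w2.
(One branch shown.) All branches close.

Unsatisfiable (every branch closes)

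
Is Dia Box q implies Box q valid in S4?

Tableau for the negation not (Dia Box q implies Box q):
1. not (Dia Box q implies Box q), w0
2. Dia Box q, w0   [neg-implies-rule on 1]
3. not Box q, w0   [neg-implies-rule on 1]
4. Box q, w1   [Dia-rule on 2: fresh world w1, w0Rw1]
5. q, w1   [Box-rule on 4 via w1Rw1]
6. not q, w2   [neg-Box-rule on 3: fresh world w2, w0Rw2]
Accessibility: w0Rw0, w0Rw1, w0Rw2, w1Rw1, w2Rw2
The negation has an open branch (countermodel exists).

Invalid (countermodel exists)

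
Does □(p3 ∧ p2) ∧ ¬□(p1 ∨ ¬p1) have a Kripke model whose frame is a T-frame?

Unsatisfiable

1. □(p3 ∧ p2) ∧ ¬□(p1 ∨ ¬p1), 0
2. □(p3 ∧ p2), 0
3. ¬□(p1 ∨ ¬p1), 0
4. p3 ∧ p2, 0
5. p3, 0
6. p2, 0
7. ¬(p1 ∨ ¬p1), 1
8. ¬p1, 1
9. p1, 1
Accessibility: 0R0, 0R1, 1R1
Branch closes: p1 and ¬p1 both at 1.
All branches of the tableau close; one closing branch shown above.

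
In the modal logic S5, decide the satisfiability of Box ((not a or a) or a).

Yes, satisfiable

1. Box ((not a or a) or a), 0
2. (not a or a) or a, 0
3. a, 0
Accessibility: 0R0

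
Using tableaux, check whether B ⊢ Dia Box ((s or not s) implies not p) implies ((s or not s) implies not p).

Tableau for the negation not (Dia Box ((s or not s) implies not p) implies ((s or not s) implies not p)):
1. not (Dia Box ((s or not s) implies not p) implies ((s or not s) implies not p)), 0
2. Dia Box ((s or not s) implies not p), 0   [neg-implies-rule on 1]
3. not ((s or not s) implies not p), 0   [neg-implies-rule on 1]
4. s or not s, 0   [neg-implies-rule on 3]
5. p, 0   [neg-implies-rule on 3]
6. not s, 0   [or-rule on 4 (branches; this branch)]
7. Box ((s or not s) implies not p), 1   [Dia-rule on 2: fresh world 1, 0R1]
8. (s or not s) implies not p, 0   [Box-rule on 7 via 1R0]
9. (s or not s) implies not p, 1   [Box-rule on 7 via 1R1]
10. not (s or not s), 0   [implies-rule on 8 (branches; this branch)]
11. s, 0   [neg-or-rule on 10]
Accessibility: 0R0, 0R1, 1R0, 1R1
Branch closes: s and not s both at 0.
All branches of the negation close; one closing branch shown above.

Valid in B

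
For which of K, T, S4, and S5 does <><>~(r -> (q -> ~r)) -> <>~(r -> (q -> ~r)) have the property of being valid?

S4, S5

T-tableau for the negation ~(<><>~(r -> (q -> ~r)) -> <>~(r -> (q -> ~r))):
1. ~(<><>~(r -> (q -> ~r)) -> <>~(r -> (q -> ~r))), u
2. <><>~(r -> (q -> ~r)), u
3. ~<>~(r -> (q -> ~r)), u
4. r -> (q -> ~r), u
5. q -> ~r, u
6. ~r, u
7. <>~(r -> (q -> ~r)), v
8. r -> (q -> ~r), v
9. q -> ~r, v
10. ~r, v
11. ~(r -> (q -> ~r)), w
12. r, w
13. ~(q -> ~r), w
14. q, w
Accessibility: uRu, uRv, vRv, vRw, wRw
Complete open branch: countermodel on a T-frame, so not valid in T, nor in K (the same frame is also a K-frame).
S4-tableau for the negation ~(<><>~(r -> (q -> ~r)) -> <>~(r -> (q -> ~r))):
1. ~(<><>~(r -> (q -> ~r)) -> <>~(r -> (q -> ~r))), u
2. <><>~(r -> (q -> ~r)), u
3. ~<>~(r -> (q -> ~r)), u
4. r -> (q -> ~r), u
5. q -> ~r, u
6. ~r, u
7. <>~(r -> (q -> ~r)), v
8. r -> (q -> ~r), v
9. q -> ~r, v
10. ~r, v
11. ~(r -> (q -> ~r)), w
12. r, w
13. ~(q -> ~r), w
14. q, w
15. r -> (q -> ~r), w
16. q -> ~r, w
17. ~r, w
Accessibility: uRu, uRv, uRw, vRv, vRw, wRw
Branch closes: r and ~r both at w.
Every branch closes (one shown): valid in S4, hence also in S5 (every theorem of S4 is a theorem of S5).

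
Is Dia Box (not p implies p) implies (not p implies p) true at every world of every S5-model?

Tableau for the negation not (Dia Box (not p implies p) implies (not p implies p)):
1. not (Dia Box (not p implies p) implies (not p implies p)), 0
2. Dia Box (not p implies p), 0   [neg-implies-rule on 1]
3. not (not p implies p), 0   [neg-implies-rule on 1]
4. not p, 0   [neg-implies-rule on 3]
5. Box (not p implies p), 1   [Dia-rule on 2: fresh world 1, 0R1]
6. not p implies p, 0   [Box-rule on 5 via 1R0]
7. not p implies p, 1   [Box-rule on 5 via 1R1]
8. p, 0   [implies-rule on 6 (branches; this branch)]
Accessibility: 0R0, 0R1, 1R0, 1R1
Branch closes: p and not p both at 0.
All branches of the negation close; one closing branch shown above.

Yes, valid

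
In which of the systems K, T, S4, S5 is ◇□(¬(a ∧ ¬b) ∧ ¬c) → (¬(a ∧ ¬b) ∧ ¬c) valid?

S5-tableau for the negation ¬(◇□(¬(a ∧ ¬b) ∧ ¬c) → (¬(a ∧ ¬b) ∧ ¬c)):
1. ¬(◇□(¬(a ∧ ¬b) ∧ ¬c) → (¬(a ∧ ¬b) ∧ ¬c)), w0
2. ◇□(¬(a ∧ ¬b) ∧ ¬c), w0   [¬→-rule on 1]
3. ¬(¬(a ∧ ¬b) ∧ ¬c), w0   [¬→-rule on 1]
4. a ∧ ¬b, w0   [¬∧-rule on 3 (branches; this branch)]
5. a, w0   [∧-rule on 4]
6. ¬b, w0   [∧-rule on 4]
7. □(¬(a ∧ ¬b) ∧ ¬c), w1   [◇-rule on 2: fresh world w1, w0Rw1]
8. ¬(a ∧ ¬b) ∧ ¬c, w0   [□-rule on 7 via w1Rw0]
9. ¬(a ∧ ¬b), w0   [∧-rule on 8]
10. ¬c, w0   [∧-rule on 8]
11. ¬(a ∧ ¬b) ∧ ¬c, w1   [□-rule on 7 via w1Rw1]
12. ¬(a ∧ ¬b), w1   [∧-rule on 11]
13. ¬c, w1   [∧-rule on 11]
14. b, w0   [¬∧-rule on 9 (branches; this branch)]
Accessibility: w0Rw0, w0Rw1, w1Rw0, w1Rw1
Branch closes: b and ¬b both at w0.
Every branch closes (one shown): valid in S5.
S4-tableau for the negation ¬(◇□(¬(a ∧ ¬b) ∧ ¬c) → (¬(a ∧ ¬b) ∧ ¬c)):
1. ¬(◇□(¬(a ∧ ¬b) ∧ ¬c) → (¬(a ∧ ¬b) ∧ ¬c)), w0
2. ◇□(¬(a ∧ ¬b) ∧ ¬c), w0   [¬→-rule on 1]
3. ¬(¬(a ∧ ¬b) ∧ ¬c), w0   [¬→-rule on 1]
4. c, w0   [¬∧-rule on 3 (branches; this branch)]
5. □(¬(a ∧ ¬b) ∧ ¬c), w1   [◇-rule on 2: fresh world w1, w0Rw1]
6. ¬(a ∧ ¬b) ∧ ¬c, w1   [□-rule on 5 via w1Rw1]
7. ¬(a ∧ ¬b), w1   [∧-rule on 6]
8. ¬c, w1   [∧-rule on 6]
9. b, w1   [¬∧-rule on 7 (branches; this branch)]
Accessibility: w0Rw0, w0Rw1, w1Rw1
Complete open branch: countermodel on an S4-frame, so not valid in S4, nor in K, T (the same frame is also a K-frame and a T-frame).

S5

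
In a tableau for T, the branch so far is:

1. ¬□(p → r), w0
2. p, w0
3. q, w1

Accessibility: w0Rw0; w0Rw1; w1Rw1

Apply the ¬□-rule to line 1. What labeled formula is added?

a fresh world w2 with w0Rw2, and ¬(p → r) at w2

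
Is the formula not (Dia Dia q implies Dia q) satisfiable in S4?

Unsatisfiable

1. not (Dia Dia q implies Dia q), w0
2. Dia Dia q, w0   [neg-implies-rule on 1]
3. not Dia q, w0   [neg-implies-rule on 1]
4. not q, w0   [neg-Dia-rule on 3 via w0Rw0]
5. Dia q, w1   [Dia-rule on 2: fresh world w1, w0Rw1]
6. not q, w1   [neg-Dia-rule on 3 via w0Rw1]
7. q, w2   [Dia-rule on 5: fresh world w2, w1Rw2]
8. not q, w2   [neg-Dia-rule on 3 via w0Rw2]
Accessibility: w0Rw0, w0Rw1, w0Rw2, w1Rw1, w1Rw2, w2Rw2
Branch closes: q and not q both at w2.
All branches of the tableau close; one closing branch shown above.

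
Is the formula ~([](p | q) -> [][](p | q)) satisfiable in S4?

No, unsatisfiable

1. ~([](p | q) -> [][](p | q)), 0
2. [](p | q), 0
3. ~[][](p | q), 0
4. p | q, 0
5. q, 0
6. ~[](p | q), 1
7. p | q, 1
8. q, 1
9. ~(p | q), 2
10. ~p, 2
11. ~q, 2
12. p | q, 2
13. q, 2
Accessibility: 0R0, 0R1, 0R2, 1R1, 1R2, 2R2
Branch closes: q and ~q both at 2.
All branches of the tableau close; one closing branch shown above.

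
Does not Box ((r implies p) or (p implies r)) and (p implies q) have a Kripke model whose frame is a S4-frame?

Unsatisfiable

1. not Box ((r implies p) or (p implies r)) and (p implies q), u
2. not Box ((r implies p) or (p implies r)), u   [and-rule on 1]
3. p implies q, u   [and-rule on 1]
4. q, u   [implies-rule on 3 (branches; this branch)]
5. not ((r implies p) or (p implies r)), v   [neg-Box-rule on 2: fresh world v, uRv]
6. not (r implies p), v   [neg-or-rule on 5]
7. not (p implies r), v   [neg-or-rule on 5]
8. r, v   [neg-implies-rule on 6]
9. not p, v   [neg-implies-rule on 6]
10. p, v   [neg-implies-rule on 7]
11. not r, v   [neg-implies-rule on 7]
Accessibility: uRu, uRv, vRv
Branch closes: p and not p both at v.
(One branch shown.) All branches close.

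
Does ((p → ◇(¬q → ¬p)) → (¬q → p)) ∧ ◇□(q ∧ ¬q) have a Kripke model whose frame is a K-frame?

Satisfiable

1. ((p → ◇(¬q → ¬p)) → (¬q → p)) ∧ ◇□(q ∧ ¬q), w0
2. (p → ◇(¬q → ¬p)) → (¬q → p), w0   [∧-rule on 1]
3. ◇□(q ∧ ¬q), w0   [∧-rule on 1]
4. ¬q → p, w0   [→-rule on 2 (branches; this branch)]
5. p, w0   [→-rule on 4 (branches; this branch)]
6. □(q ∧ ¬q), w1   [◇-rule on 3: fresh world w1, w0Rw1]
Accessibility: w0Rw1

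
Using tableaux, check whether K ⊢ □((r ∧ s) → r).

Valid

Tableau for the negation ¬□((r ∧ s) → r):
1. ¬□((r ∧ s) → r), u
2. ¬((r ∧ s) → r), v
3. r ∧ s, v
4. ¬r, v
5. r, v
6. s, v
Accessibility: uRv
Branch closes: r and ¬r both at v.
Every branch of the negation's tableau closes; the branch above is one of them.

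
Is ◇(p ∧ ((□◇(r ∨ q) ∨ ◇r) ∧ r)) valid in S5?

Tableau for the negation ¬◇(p ∧ ((□◇(r ∨ q) ∨ ◇r) ∧ r)):
1. ¬◇(p ∧ ((□◇(r ∨ q) ∨ ◇r) ∧ r)), u
2. ¬(p ∧ ((□◇(r ∨ q) ∨ ◇r) ∧ r)), u
3. ¬((□◇(r ∨ q) ∨ ◇r) ∧ r), u
4. ¬r, u
Accessibility: uRu
The negation has an open branch (countermodel exists).

Invalid (countermodel exists)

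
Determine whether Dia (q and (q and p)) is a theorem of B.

Invalid (countermodel exists)

Tableau for the negation not Dia (q and (q and p)):
1. not Dia (q and (q and p)), 0
2. not (q and (q and p)), 0   [neg-Dia-rule on 1 via 0R0]
3. not (q and p), 0   [neg-and-rule on 2 (branches; this branch)]
4. not p, 0   [neg-and-rule on 3 (branches; this branch)]
Accessibility: 0R0
The negation has an open branch (countermodel exists).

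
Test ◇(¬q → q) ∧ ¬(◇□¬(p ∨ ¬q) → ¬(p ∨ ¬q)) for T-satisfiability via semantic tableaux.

1. ◇(¬q → q) ∧ ¬(◇□¬(p ∨ ¬q) → ¬(p ∨ ¬q)), 0
2. ◇(¬q → q), 0   [∧-rule on 1]
3. ¬(◇□¬(p ∨ ¬q) → ¬(p ∨ ¬q)), 0   [∧-rule on 1]
4. ◇□¬(p ∨ ¬q), 0   [¬→-rule on 3]
5. p ∨ ¬q, 0   [¬→-rule on 3]
6. ¬q, 0   [∨-rule on 5 (branches; this branch)]
7. ¬q → q, 1   [◇-rule on 2: fresh world 1, 0R1]
8. q, 1   [→-rule on 7 (branches; this branch)]
9. □¬(p ∨ ¬q), 2   [◇-rule on 4: fresh world 2, 0R2]
10. ¬(p ∨ ¬q), 2   [□-rule on 9 via 2R2]
11. ¬p, 2   [¬∨-rule on 10]
12. q, 2   [¬∨-rule on 10]
Accessibility: 0R0, 0R1, 0R2, 1R1, 2R2

Satisfiable (open branch found)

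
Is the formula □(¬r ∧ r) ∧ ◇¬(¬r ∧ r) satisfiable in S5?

1. □(¬r ∧ r) ∧ ◇¬(¬r ∧ r), u
2. □(¬r ∧ r), u
3. ◇¬(¬r ∧ r), u
4. ¬r ∧ r, u
5. ¬r, u
6. r, u
Accessibility: uRu
Branch closes: r and ¬r both at u.
All branches of the tableau close; one closing branch shown above.

Unsatisfiable (every branch closes)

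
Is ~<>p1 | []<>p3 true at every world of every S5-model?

Invalid (countermodel exists)

Tableau for the negation ~(~<>p1 | []<>p3):
1. ~(~<>p1 | []<>p3), u
2. <>p1, u
3. ~[]<>p3, u
4. p1, v
5. ~<>p3, w
6. ~p3, u
7. ~p3, v
8. ~p3, w
Accessibility: uRu, uRv, uRw, vRu, vRv, vRw, wRu, wRv, wRw
The negation has an open branch (countermodel exists).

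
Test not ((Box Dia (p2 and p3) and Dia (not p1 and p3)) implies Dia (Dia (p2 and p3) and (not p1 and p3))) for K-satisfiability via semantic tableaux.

1. not ((Box Dia (p2 and p3) and Dia (not p1 and p3)) implies Dia (Dia (p2 and p3) and (not p1 and p3))), u
2. Box Dia (p2 and p3) and Dia (not p1 and p3), u
3. not Dia (Dia (p2 and p3) and (not p1 and p3)), u
4. Box Dia (p2 and p3), u
5. Dia (not p1 and p3), u
6. not p1 and p3, v
7. not p1, v
8. p3, v
9. not (Dia (p2 and p3) and (not p1 and p3)), v
10. Dia (p2 and p3), v
11. not Dia (p2 and p3), v
12. p2 and p3, w
13. p2, w
14. p3, w
15. not (p2 and p3), w
16. not p3, w
Accessibility: uRv, vRw
Branch closes: p3 and not p3 both at w.
Every branch closes; the branch above is one of them.

Unsatisfiable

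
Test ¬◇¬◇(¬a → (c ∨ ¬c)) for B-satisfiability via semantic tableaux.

1. ¬◇¬◇(¬a → (c ∨ ¬c)), 0
2. ◇(¬a → (c ∨ ¬c)), 0   [¬◇-rule on 1 via 0R0]
3. ¬a → (c ∨ ¬c), 1   [◇-rule on 2: fresh world 1, 0R1]
4. ◇(¬a → (c ∨ ¬c)), 1   [¬◇-rule on 1 via 0R1]
5. c ∨ ¬c, 1   [→-rule on 3 (branches; this branch)]
6. ¬c, 1   [∨-rule on 5 (branches; this branch)]
7. ¬a → (c ∨ ¬c), 2   [◇-rule on 4: fresh world 2, 1R2]
8. c ∨ ¬c, 2   [→-rule on 7 (branches; this branch)]
9. ¬c, 2   [∨-rule on 8 (branches; this branch)]
Accessibility: 0R0, 0R1, 1R0, 1R1, 1R2, 2R1, 2R2

Yes, satisfiable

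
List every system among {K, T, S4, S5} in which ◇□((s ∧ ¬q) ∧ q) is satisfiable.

K

K-tableau for the formula:
1. ◇□((s ∧ ¬q) ∧ q), u
2. □((s ∧ ¬q) ∧ q), v
Accessibility: uRv
Complete open branch: satisfiable in K.
T-tableau for the formula:
1. ◇□((s ∧ ¬q) ∧ q), u
2. □((s ∧ ¬q) ∧ q), v
3. (s ∧ ¬q) ∧ q, v
4. s ∧ ¬q, v
5. q, v
6. s, v
7. ¬q, v
Accessibility: uRu, uRv, vRv
Branch closes: q and ¬q both at v.
Every branch closes (one shown): unsatisfiable in T, hence also in S4, S5 (every S4/S5-frame is a T-frame).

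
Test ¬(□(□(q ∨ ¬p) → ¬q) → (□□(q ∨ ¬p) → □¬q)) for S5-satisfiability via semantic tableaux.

1. ¬(□(□(q ∨ ¬p) → ¬q) → (□□(q ∨ ¬p) → □¬q)), w0
2. □(□(q ∨ ¬p) → ¬q), w0
3. ¬(□□(q ∨ ¬p) → □¬q), w0
4. □□(q ∨ ¬p), w0
5. ¬□¬q, w0
6. □(q ∨ ¬p) → ¬q, w0
7. □(q ∨ ¬p), w0
8. q ∨ ¬p, w0
9. ¬q, w0
10. ¬p, w0
11. q, w1
12. □(q ∨ ¬p) → ¬q, w1
13. □(q ∨ ¬p), w1
14. q ∨ ¬p, w1
15. ¬□(q ∨ ¬p), w1
16. ¬p, w1
17. ¬(q ∨ ¬p), w2
18. ¬q, w2
19. p, w2
20. □(q ∨ ¬p) → ¬q, w2
21. □(q ∨ ¬p), w2
22. q ∨ ¬p, w2
23. ¬p, w2
Accessibility: w0Rw0, w0Rw1, w0Rw2, w1Rw0, w1Rw1, w1Rw2, w2Rw0, w2Rw1, w2Rw2
Branch closes: p and ¬p both at w2.
(One branch shown.) All branches close.

No, unsatisfiable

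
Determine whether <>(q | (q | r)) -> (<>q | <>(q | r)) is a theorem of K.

Valid

Tableau for the negation ~(<>(q | (q | r)) -> (<>q | <>(q | r))):
1. ~(<>(q | (q | r)) -> (<>q | <>(q | r))), u
2. <>(q | (q | r)), u
3. ~(<>q | <>(q | r)), u
4. ~<>q, u
5. ~<>(q | r), u
6. q | (q | r), v
7. ~q, v
8. ~(q | r), v
9. ~r, v
10. q | r, v
11. r, v
Accessibility: uRv
Branch closes: r and ~r both at v.
Every branch of the negation's tableau closes; the branch above is one of them.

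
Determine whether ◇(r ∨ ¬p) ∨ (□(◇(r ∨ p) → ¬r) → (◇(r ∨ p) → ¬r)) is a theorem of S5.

Tableau for the negation ¬(◇(r ∨ ¬p) ∨ (□(◇(r ∨ p) → ¬r) → (◇(r ∨ p) → ¬r))):
1. ¬(◇(r ∨ ¬p) ∨ (□(◇(r ∨ p) → ¬r) → (◇(r ∨ p) → ¬r))), w0
2. ¬◇(r ∨ ¬p), w0   [¬∨-rule on 1]
3. ¬(□(◇(r ∨ p) → ¬r) → (◇(r ∨ p) → ¬r)), w0   [¬∨-rule on 1]
4. □(◇(r ∨ p) → ¬r), w0   [¬→-rule on 3]
5. ¬(◇(r ∨ p) → ¬r), w0   [¬→-rule on 3]
6. ◇(r ∨ p), w0   [¬→-rule on 5]
7. r, w0   [¬→-rule on 5]
8. ¬(r ∨ ¬p), w0   [¬◇-rule on 2 via w0Rw0]
9. ¬r, w0   [¬∨-rule on 8]
10. p, w0   [¬∨-rule on 8]
Accessibility: w0Rw0
Branch closes: r and ¬r both at w0.
All branches of the negation close; one closing branch shown above.

Yes, valid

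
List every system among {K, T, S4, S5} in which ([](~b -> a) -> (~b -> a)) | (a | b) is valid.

T-tableau for the negation ~(([](~b -> a) -> (~b -> a)) | (a | b)):
1. ~(([](~b -> a) -> (~b -> a)) | (a | b)), w0
2. ~([](~b -> a) -> (~b -> a)), w0   [~|-rule on 1]
3. ~(a | b), w0   [~|-rule on 1]
4. [](~b -> a), w0   [~->-rule on 2]
5. ~(~b -> a), w0   [~->-rule on 2]
6. ~a, w0   [~|-rule on 3]
7. ~b, w0   [~|-rule on 3]
8. ~b -> a, w0   [[]-rule on 4 via w0Rw0]
9. a, w0   [->-rule on 8 (branches; this branch)]
Accessibility: w0Rw0
Branch closes: a and ~a both at w0.
Every branch closes (one shown): valid in T, hence also in S4, S5 (every theorem of T is a theorem of S4 and S5).
K-tableau for the negation ~(([](~b -> a) -> (~b -> a)) | (a | b)):
1. ~(([](~b -> a) -> (~b -> a)) | (a | b)), w0
2. ~([](~b -> a) -> (~b -> a)), w0   [~|-rule on 1]
3. ~(a | b), w0   [~|-rule on 1]
4. [](~b -> a), w0   [~->-rule on 2]
5. ~(~b -> a), w0   [~->-rule on 2]
6. ~a, w0   [~|-rule on 3]
7. ~b, w0   [~|-rule on 3]
Complete open branch: countermodel on a K-frame, so not valid in K.

T, S4, S5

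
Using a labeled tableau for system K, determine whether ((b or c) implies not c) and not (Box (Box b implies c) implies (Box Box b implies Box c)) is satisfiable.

No, unsatisfiable

1. ((b or c) implies not c) and not (Box (Box b implies c) implies (Box Box b implies Box c)), 0
2. (b or c) implies not c, 0   [and-rule on 1]
3. not (Box (Box b implies c) implies (Box Box b implies Box c)), 0   [and-rule on 1]
4. Box (Box b implies c), 0   [neg-implies-rule on 3]
5. not (Box Box b implies Box c), 0   [neg-implies-rule on 3]
6. Box Box b, 0   [neg-implies-rule on 5]
7. not Box c, 0   [neg-implies-rule on 5]
8. not (b or c), 0   [implies-rule on 2 (branches; this branch)]
9. not b, 0   [neg-or-rule on 8]
10. not c, 0   [neg-or-rule on 8]
11. not c, 1   [neg-Box-rule on 7: fresh world 1, 0R1]
12. Box b implies c, 1   [Box-rule on 4 via 0R1]
13. Box b, 1   [Box-rule on 6 via 0R1]
14. not Box b, 1   [implies-rule on 12 (branches; this branch)]
15. not b, 2   [neg-Box-rule on 14: fresh world 2, 1R2]
16. b, 2   [Box-rule on 13 via 1R2]
Accessibility: 0R1, 1R2
Branch closes: b and not b both at 2.
(One branch shown.) All branches close.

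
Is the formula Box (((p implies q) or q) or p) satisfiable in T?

1. Box (((p implies q) or q) or p), u
2. ((p implies q) or q) or p, u
3. p, u
Accessibility: uRu

Satisfiable (open branch found)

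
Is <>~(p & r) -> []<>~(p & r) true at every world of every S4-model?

Tableau for the negation ~(<>~(p & r) -> []<>~(p & r)):
1. ~(<>~(p & r) -> []<>~(p & r)), w0
2. <>~(p & r), w0   [~->-rule on 1]
3. ~[]<>~(p & r), w0   [~->-rule on 1]
4. ~(p & r), w1   [<>-rule on 2: fresh world w1, w0Rw1]
5. ~r, w1   [~&-rule on 4 (branches; this branch)]
6. ~<>~(p & r), w2   [~[]-rule on 3: fresh world w2, w0Rw2]
7. p & r, w2   [~<>-rule on 6 via w2Rw2]
8. p, w2   [&-rule on 7]
9. r, w2   [&-rule on 7]
Accessibility: w0Rw0, w0Rw1, w0Rw2, w1Rw1, w2Rw2
The negation has an open branch (countermodel exists).

Invalid (countermodel exists)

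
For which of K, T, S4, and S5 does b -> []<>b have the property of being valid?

S4-tableau for the negation ~(b -> []<>b):
1. ~(b -> []<>b), 0
2. b, 0   [~->-rule on 1]
3. ~[]<>b, 0   [~->-rule on 1]
4. ~<>b, 1   [~[]-rule on 3: fresh world 1, 0R1]
5. ~b, 1   [~<>-rule on 4 via 1R1]
Accessibility: 0R0, 0R1, 1R1
Complete open branch: countermodel on an S4-frame, so not valid in S4, nor in K, T (the same frame is also a K-frame and a T-frame).
S5-tableau for the negation ~(b -> []<>b):
1. ~(b -> []<>b), 0
2. b, 0   [~->-rule on 1]
3. ~[]<>b, 0   [~->-rule on 1]
4. ~<>b, 1   [~[]-rule on 3: fresh world 1, 0R1]
5. ~b, 0   [~<>-rule on 4 via 1R0]
Accessibility: 0R0, 0R1, 1R0, 1R1
Branch closes: b and ~b both at 0.
Every branch closes (one shown): valid in S5.

S5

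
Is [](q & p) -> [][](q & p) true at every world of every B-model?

No, not valid

Tableau for the negation ~([](q & p) -> [][](q & p)):
1. ~([](q & p) -> [][](q & p)), u
2. [](q & p), u   [~->-rule on 1]
3. ~[][](q & p), u   [~->-rule on 1]
4. q & p, u   [[]-rule on 2 via uRu]
5. q, u   [&-rule on 4]
6. p, u   [&-rule on 4]
7. ~[](q & p), v   [~[]-rule on 3: fresh world v, uRv]
8. q & p, v   [[]-rule on 2 via uRv]
9. q, v   [&-rule on 8]
10. p, v   [&-rule on 8]
11. ~(q & p), w   [~[]-rule on 7: fresh world w, vRw]
12. ~p, w   [~&-rule on 11 (branches; this branch)]
Accessibility: uRu, uRv, vRu, vRv, vRw, wRv, wRw
The negation has an open branch (countermodel exists).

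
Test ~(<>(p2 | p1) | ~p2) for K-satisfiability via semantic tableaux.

1. ~(<>(p2 | p1) | ~p2), w0
2. ~<>(p2 | p1), w0
3. p2, w0

Satisfiable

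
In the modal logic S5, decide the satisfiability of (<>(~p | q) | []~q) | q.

1. (<>(~p | q) | []~q) | q, w0
2. q, w0
Accessibility: w0Rw0

Yes, satisfiable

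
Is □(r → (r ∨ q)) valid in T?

Yes, valid

Tableau for the negation ¬□(r → (r ∨ q)):
1. ¬□(r → (r ∨ q)), u
2. ¬(r → (r ∨ q)), v
3. r, v
4. ¬(r ∨ q), v
5. ¬r, v
6. ¬q, v
Accessibility: uRu, uRv, vRv
Branch closes: r and ¬r both at v.
Every branch of the negation's tableau closes; the branch above is one of them.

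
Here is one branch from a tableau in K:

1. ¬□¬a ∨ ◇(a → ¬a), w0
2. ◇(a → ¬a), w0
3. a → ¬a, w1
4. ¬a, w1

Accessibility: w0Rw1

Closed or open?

No world carries both an atom and its negation.

Open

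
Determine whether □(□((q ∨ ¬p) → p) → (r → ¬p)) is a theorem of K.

Not valid

Tableau for the negation ¬□(□((q ∨ ¬p) → p) → (r → ¬p)):
1. ¬□(□((q ∨ ¬p) → p) → (r → ¬p)), u
2. ¬(□((q ∨ ¬p) → p) → (r → ¬p)), v
3. □((q ∨ ¬p) → p), v
4. ¬(r → ¬p), v
5. r, v
6. p, v
Accessibility: uRv
The negation has an open branch (countermodel exists).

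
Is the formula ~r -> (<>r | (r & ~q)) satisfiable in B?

Yes, satisfiable

1. ~r -> (<>r | (r & ~q)), w0
2. <>r | (r & ~q), w0
3. r & ~q, w0
4. r, w0
5. ~q, w0
Accessibility: w0Rw0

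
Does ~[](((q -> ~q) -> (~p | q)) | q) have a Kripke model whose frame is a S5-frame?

Yes, satisfiable

1. ~[](((q -> ~q) -> (~p | q)) | q), w0
2. ~(((q -> ~q) -> (~p | q)) | q), w1   [~[]-rule on 1: fresh world w1, w0Rw1]
3. ~((q -> ~q) -> (~p | q)), w1   [~|-rule on 2]
4. ~q, w1   [~|-rule on 2]
5. q -> ~q, w1   [~->-rule on 3]
6. ~(~p | q), w1   [~->-rule on 3]
7. p, w1   [~|-rule on 6]
Accessibility: w0Rw0, w0Rw1, w1Rw0, w1Rw1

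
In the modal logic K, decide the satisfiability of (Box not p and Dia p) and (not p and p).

Unsatisfiable

1. (Box not p and Dia p) and (not p and p), 0
2. Box not p and Dia p, 0   [and-rule on 1]
3. not p and p, 0   [and-rule on 1]
4. Box not p, 0   [and-rule on 2]
5. Dia p, 0   [and-rule on 2]
6. not p, 0   [and-rule on 3]
7. p, 0   [and-rule on 3]
Branch closes: p and not p both at 0.
(One branch shown.) All branches close.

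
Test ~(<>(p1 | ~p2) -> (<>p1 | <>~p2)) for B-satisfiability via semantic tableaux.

No, unsatisfiable

1. ~(<>(p1 | ~p2) -> (<>p1 | <>~p2)), 0
2. <>(p1 | ~p2), 0   [~->-rule on 1]
3. ~(<>p1 | <>~p2), 0   [~->-rule on 1]
4. ~<>p1, 0   [~|-rule on 3]
5. ~<>~p2, 0   [~|-rule on 3]
6. ~p1, 0   [~<>-rule on 4 via 0R0]
7. p2, 0   [~<>-rule on 5 via 0R0]
8. p1 | ~p2, 1   [<>-rule on 2: fresh world 1, 0R1]
9. ~p1, 1   [~<>-rule on 4 via 0R1]
10. p2, 1   [~<>-rule on 5 via 0R1]
11. ~p2, 1   [|-rule on 8 (branches; this branch)]
Accessibility: 0R0, 0R1, 1R0, 1R1
Branch closes: p2 and ~p2 both at 1.
All branches of the tableau close; one closing branch shown above.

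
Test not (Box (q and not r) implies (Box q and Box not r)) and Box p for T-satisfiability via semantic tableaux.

Unsatisfiable (every branch closes)

1. not (Box (q and not r) implies (Box q and Box not r)) and Box p, w0
2. not (Box (q and not r) implies (Box q and Box not r)), w0
3. Box p, w0
4. Box (q and not r), w0
5. not (Box q and Box not r), w0
6. p, w0
7. q and not r, w0
8. q, w0
9. not r, w0
10. not Box not r, w0
11. r, w1
12. p, w1
13. q and not r, w1
14. q, w1
15. not r, w1
Accessibility: w0Rw0, w0Rw1, w1Rw1
Branch closes: r and not r both at w1.
All branches of the tableau close; one closing branch shown above.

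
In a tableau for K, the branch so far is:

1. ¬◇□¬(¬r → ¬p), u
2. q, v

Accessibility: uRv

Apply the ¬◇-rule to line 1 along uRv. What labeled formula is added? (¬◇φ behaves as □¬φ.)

¬□¬(¬r → ¬p), v

¬◇φ behaves as □¬φ: propagate the negated body to each accessible world.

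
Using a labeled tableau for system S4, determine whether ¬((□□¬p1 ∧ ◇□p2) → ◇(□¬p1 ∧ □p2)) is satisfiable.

1. ¬((□□¬p1 ∧ ◇□p2) → ◇(□¬p1 ∧ □p2)), u
2. □□¬p1 ∧ ◇□p2, u   [¬→-rule on 1]
3. ¬◇(□¬p1 ∧ □p2), u   [¬→-rule on 1]
4. □□¬p1, u   [∧-rule on 2]
5. ◇□p2, u   [∧-rule on 2]
6. ¬(□¬p1 ∧ □p2), u   [¬◇-rule on 3 via uRu]
7. □¬p1, u   [□-rule on 4 via uRu]
8. ¬p1, u   [□-rule on 7 via uRu]
9. ¬□p2, u   [¬∧-rule on 6 (branches; this branch)]
10. □p2, v   [◇-rule on 5: fresh world v, uRv]
11. ¬(□¬p1 ∧ □p2), v   [¬◇-rule on 3 via uRv]
12. □¬p1, v   [□-rule on 4 via uRv]
13. ¬p1, v   [□-rule on 7 via uRv]
14. p2, v   [□-rule on 10 via vRv]
15. ¬□p2, v   [¬∧-rule on 11 (branches; this branch)]
16. ¬p2, w   [¬□-rule on 9: fresh world w, uRw]
17. ¬(□¬p1 ∧ □p2), w   [¬◇-rule on 3 via uRw]
18. □¬p1, w   [□-rule on 4 via uRw]
19. ¬p1, w   [□-rule on 7 via uRw]
20. ¬□p2, w   [¬∧-rule on 17 (branches; this branch)]
21. ¬p2, x   [¬□-rule on 15: fresh world x, vRx]
22. ¬(□¬p1 ∧ □p2), x   [¬◇-rule on 3 via uRx]
23. □¬p1, x   [□-rule on 4 via uRx]
24. ¬p1, x   [□-rule on 7 via uRx]
25. p2, x   [□-rule on 10 via vRx]
Accessibility: uRu, uRv, uRw, uRx, vRv, vRx, wRw, xRx
Branch closes: p2 and ¬p2 both at x.
Every branch closes; the branch above is one of them.

No, unsatisfiable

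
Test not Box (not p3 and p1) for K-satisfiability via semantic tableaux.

1. not Box (not p3 and p1), w0
2. not (not p3 and p1), w1   [neg-Box-rule on 1: fresh world w1, w0Rw1]
3. not p1, w1   [neg-and-rule on 2 (branches; this branch)]
Accessibility: w0Rw1

Satisfiable (open branch found)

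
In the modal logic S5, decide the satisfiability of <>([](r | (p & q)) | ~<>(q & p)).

Yes, satisfiable

1. <>([](r | (p & q)) | ~<>(q & p)), u
2. [](r | (p & q)) | ~<>(q & p), v   [<>-rule on 1: fresh world v, uRv]
3. ~<>(q & p), v   [|-rule on 2 (branches; this branch)]
4. ~(q & p), u   [~<>-rule on 3 via vRu]
5. ~(q & p), v   [~<>-rule on 3 via vRv]
6. ~p, u   [~&-rule on 4 (branches; this branch)]
7. ~p, v   [~&-rule on 5 (branches; this branch)]
Accessibility: uRu, uRv, vRu, vRv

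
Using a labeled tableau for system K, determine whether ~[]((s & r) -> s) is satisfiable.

1. ~[]((s & r) -> s), w0
2. ~((s & r) -> s), w1
3. s & r, w1
4. ~s, w1
5. s, w1
6. r, w1
Accessibility: w0Rw1
Branch closes: s and ~s both at w1.
Every branch closes; the branch above is one of them.

Unsatisfiable (every branch closes)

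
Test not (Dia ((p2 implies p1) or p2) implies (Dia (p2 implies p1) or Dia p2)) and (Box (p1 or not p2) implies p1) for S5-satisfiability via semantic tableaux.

Unsatisfiable (every branch closes)

1. not (Dia ((p2 implies p1) or p2) implies (Dia (p2 implies p1) or Dia p2)) and (Box (p1 or not p2) implies p1), u
2. not (Dia ((p2 implies p1) or p2) implies (Dia (p2 implies p1) or Dia p2)), u
3. Box (p1 or not p2) implies p1, u
4. Dia ((p2 implies p1) or p2), u
5. not (Dia (p2 implies p1) or Dia p2), u
6. not Dia (p2 implies p1), u
7. not Dia p2, u
8. not (p2 implies p1), u
9. p2, u
10. not p1, u
11. not p2, u
Accessibility: uRu
Branch closes: p2 and not p2 both at u.
All branches of the tableau close; one closing branch shown above.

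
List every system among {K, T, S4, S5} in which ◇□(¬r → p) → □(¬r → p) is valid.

S5-tableau for the negation ¬(◇□(¬r → p) → □(¬r → p)):
1. ¬(◇□(¬r → p) → □(¬r → p)), 0
2. ◇□(¬r → p), 0
3. ¬□(¬r → p), 0
4. □(¬r → p), 1
5. ¬r → p, 0
6. ¬r → p, 1
7. p, 0
8. p, 1
9. ¬(¬r → p), 2
10. ¬r, 2
11. ¬p, 2
12. ¬r → p, 2
13. p, 2
Accessibility: 0R0, 0R1, 0R2, 1R0, 1R1, 1R2, 2R0, 2R1, 2R2
Branch closes: p and ¬p both at 2.
Every branch closes (one shown): valid in S5.
S4-tableau for the negation ¬(◇□(¬r → p) → □(¬r → p)):
1. ¬(◇□(¬r → p) → □(¬r → p)), 0
2. ◇□(¬r → p), 0
3. ¬□(¬r → p), 0
4. □(¬r → p), 1
5. ¬r → p, 1
6. p, 1
7. ¬(¬r → p), 2
8. ¬r, 2
9. ¬p, 2
Accessibility: 0R0, 0R1, 0R2, 1R1, 2R2
Complete open branch: countermodel on an S4-frame, so not valid in S4, nor in K, T (the same frame is also a K-frame and a T-frame).

S5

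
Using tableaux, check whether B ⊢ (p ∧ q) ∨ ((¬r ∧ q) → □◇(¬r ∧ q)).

Tableau for the negation ¬((p ∧ q) ∨ ((¬r ∧ q) → □◇(¬r ∧ q))):
1. ¬((p ∧ q) ∨ ((¬r ∧ q) → □◇(¬r ∧ q))), 0
2. ¬(p ∧ q), 0
3. ¬((¬r ∧ q) → □◇(¬r ∧ q)), 0
4. ¬r ∧ q, 0
5. ¬□◇(¬r ∧ q), 0
6. ¬r, 0
7. q, 0
8. ¬p, 0
9. ¬◇(¬r ∧ q), 1
10. ¬(¬r ∧ q), 0
11. ¬(¬r ∧ q), 1
12. ¬q, 0
Accessibility: 0R0, 0R1, 1R0, 1R1
Branch closes: q and ¬q both at 0.
All branches of the negation close; one closing branch shown above.

Valid in B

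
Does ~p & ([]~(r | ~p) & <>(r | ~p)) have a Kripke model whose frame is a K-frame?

Unsatisfiable (every branch closes)

1. ~p & ([]~(r | ~p) & <>(r | ~p)), w0
2. ~p, w0   [&-rule on 1]
3. []~(r | ~p) & <>(r | ~p), w0   [&-rule on 1]
4. []~(r | ~p), w0   [&-rule on 3]
5. <>(r | ~p), w0   [&-rule on 3]
6. r | ~p, w1   [<>-rule on 5: fresh world w1, w0Rw1]
7. ~(r | ~p), w1   [[]-rule on 4 via w0Rw1]
8. ~r, w1   [~|-rule on 7]
9. p, w1   [~|-rule on 7]
10. ~p, w1   [|-rule on 6 (branches; this branch)]
Accessibility: w0Rw1
Branch closes: p and ~p both at w1.
(One branch shown.) All branches close.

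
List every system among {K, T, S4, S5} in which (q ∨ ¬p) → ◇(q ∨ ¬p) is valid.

T, S4, S5

T-tableau for the negation ¬((q ∨ ¬p) → ◇(q ∨ ¬p)):
1. ¬((q ∨ ¬p) → ◇(q ∨ ¬p)), 0
2. q ∨ ¬p, 0
3. ¬◇(q ∨ ¬p), 0
4. ¬(q ∨ ¬p), 0
5. ¬q, 0
6. p, 0
7. ¬p, 0
Accessibility: 0R0
Branch closes: p and ¬p both at 0.
Every branch closes (one shown): valid in T, hence also in S4, S5 (every theorem of T is a theorem of S4 and S5).
K-tableau for the negation ¬((q ∨ ¬p) → ◇(q ∨ ¬p)):
1. ¬((q ∨ ¬p) → ◇(q ∨ ¬p)), 0
2. q ∨ ¬p, 0
3. ¬◇(q ∨ ¬p), 0
4. ¬p, 0
Complete open branch: countermodel on a K-frame, so not valid in K.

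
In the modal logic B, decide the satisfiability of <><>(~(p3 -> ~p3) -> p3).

Satisfiable

1. <><>(~(p3 -> ~p3) -> p3), 0
2. <>(~(p3 -> ~p3) -> p3), 1
3. ~(p3 -> ~p3) -> p3, 2
4. p3, 2
Accessibility: 0R0, 0R1, 1R0, 1R1, 1R2, 2R1, 2R2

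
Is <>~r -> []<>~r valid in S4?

Tableau for the negation ~(<>~r -> []<>~r):
1. ~(<>~r -> []<>~r), w0
2. <>~r, w0   [~->-rule on 1]
3. ~[]<>~r, w0   [~->-rule on 1]
4. ~r, w1   [<>-rule on 2: fresh world w1, w0Rw1]
5. ~<>~r, w2   [~[]-rule on 3: fresh world w2, w0Rw2]
6. r, w2   [~<>-rule on 5 via w2Rw2]
Accessibility: w0Rw0, w0Rw1, w0Rw2, w1Rw1, w2Rw2
The negation has an open branch (countermodel exists).

Invalid (countermodel exists)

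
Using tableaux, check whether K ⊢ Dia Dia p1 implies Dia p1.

Invalid (countermodel exists)

Tableau for the negation not (Dia Dia p1 implies Dia p1):
1. not (Dia Dia p1 implies Dia p1), w0
2. Dia Dia p1, w0
3. not Dia p1, w0
4. Dia p1, w1
5. not p1, w1
6. p1, w2
Accessibility: w0Rw1, w1Rw2
The negation has an open branch (countermodel exists).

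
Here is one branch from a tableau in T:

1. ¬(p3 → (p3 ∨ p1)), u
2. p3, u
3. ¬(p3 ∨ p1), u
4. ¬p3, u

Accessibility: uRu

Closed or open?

Both p3 and ¬p3 appear at u.

Yes, closed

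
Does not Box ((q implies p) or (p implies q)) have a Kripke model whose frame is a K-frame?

Unsatisfiable

1. not Box ((q implies p) or (p implies q)), 0
2. not ((q implies p) or (p implies q)), 1
3. not (q implies p), 1
4. not (p implies q), 1
5. q, 1
6. not p, 1
7. p, 1
8. not q, 1
Accessibility: 0R1
Branch closes: p and not p both at 1.
All branches of the tableau close; one closing branch shown above.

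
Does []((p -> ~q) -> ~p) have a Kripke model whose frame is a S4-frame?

1. []((p -> ~q) -> ~p), u
2. (p -> ~q) -> ~p, u
3. ~p, u
Accessibility: uRu

Satisfiable (open branch found)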